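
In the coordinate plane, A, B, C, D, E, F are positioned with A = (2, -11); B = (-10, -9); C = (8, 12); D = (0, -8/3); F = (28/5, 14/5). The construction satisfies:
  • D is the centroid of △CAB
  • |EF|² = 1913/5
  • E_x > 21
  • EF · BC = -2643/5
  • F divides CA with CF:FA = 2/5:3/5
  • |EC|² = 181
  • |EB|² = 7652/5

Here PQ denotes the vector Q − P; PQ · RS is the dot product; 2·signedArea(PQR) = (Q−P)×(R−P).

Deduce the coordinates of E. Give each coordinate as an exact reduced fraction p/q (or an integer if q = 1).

1. E_x = 106/5  [line -18·x + -21·y + 3441/5 = 0 ∩ |EB|² = 7652/5]
2. E_y = 73/5  [line -18·x + -21·y + 3441/5 = 0 ∩ |EB|² = 7652/5]
   → E = (106/5, 73/5)

E = (106/5, 73/5)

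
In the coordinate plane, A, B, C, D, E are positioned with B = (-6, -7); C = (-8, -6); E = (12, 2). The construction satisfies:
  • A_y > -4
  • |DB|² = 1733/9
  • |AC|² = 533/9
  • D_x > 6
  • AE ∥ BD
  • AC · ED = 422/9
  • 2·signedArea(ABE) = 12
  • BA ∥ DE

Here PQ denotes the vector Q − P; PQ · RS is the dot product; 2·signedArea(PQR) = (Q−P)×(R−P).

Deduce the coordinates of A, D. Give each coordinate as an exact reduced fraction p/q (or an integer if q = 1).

1. A_x = -2/3  [line -9·x + 18·y + 60 = 0 ∩ |AC|² = 533/9]
2. A_y = -11/3  [line -9·x + 18·y + 60 = 0 ∩ |AC|² = 533/9]
   → A = (-2/3, -11/3)
3. D_x = 20/3  [AC · ED = 422/9 ∩ BA ∥ DE]
4. D_y = -4/3  [AC · ED = 422/9 ∩ BA ∥ DE]
   → D = (20/3, -4/3)

A = (-2/3, -11/3)
D = (20/3, -4/3)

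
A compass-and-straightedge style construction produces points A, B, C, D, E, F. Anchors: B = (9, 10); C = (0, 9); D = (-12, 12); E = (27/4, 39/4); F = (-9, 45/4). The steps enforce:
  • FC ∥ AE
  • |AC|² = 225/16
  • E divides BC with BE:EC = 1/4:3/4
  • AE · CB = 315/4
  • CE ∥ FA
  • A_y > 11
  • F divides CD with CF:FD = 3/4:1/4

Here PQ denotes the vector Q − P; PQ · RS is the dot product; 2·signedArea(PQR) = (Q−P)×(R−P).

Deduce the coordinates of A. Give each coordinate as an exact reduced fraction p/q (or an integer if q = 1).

1. A_x = -9/4  [FC ∥ AE ∩ CE ∥ FA]
2. A_y = 12  [FC ∥ AE ∩ CE ∥ FA]
   → A = (-9/4, 12)

A = (-9/4, 12)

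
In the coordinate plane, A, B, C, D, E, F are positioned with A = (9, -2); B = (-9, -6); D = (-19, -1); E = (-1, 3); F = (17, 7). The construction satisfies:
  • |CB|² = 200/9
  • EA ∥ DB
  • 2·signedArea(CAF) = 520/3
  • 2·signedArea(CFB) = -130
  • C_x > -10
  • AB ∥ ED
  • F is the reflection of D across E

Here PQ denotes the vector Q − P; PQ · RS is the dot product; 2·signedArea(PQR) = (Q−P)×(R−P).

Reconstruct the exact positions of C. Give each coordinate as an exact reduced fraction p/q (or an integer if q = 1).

C = (-29/3, -4/3)

1. C_x = -29/3  [2·signedArea(CAF) = 520/3 ∩ 2·signedArea(CFB) = -130]
2. C_y = -4/3  [2·signedArea(CAF) = 520/3 ∩ 2·signedArea(CFB) = -130]
   → C = (-29/3, -4/3)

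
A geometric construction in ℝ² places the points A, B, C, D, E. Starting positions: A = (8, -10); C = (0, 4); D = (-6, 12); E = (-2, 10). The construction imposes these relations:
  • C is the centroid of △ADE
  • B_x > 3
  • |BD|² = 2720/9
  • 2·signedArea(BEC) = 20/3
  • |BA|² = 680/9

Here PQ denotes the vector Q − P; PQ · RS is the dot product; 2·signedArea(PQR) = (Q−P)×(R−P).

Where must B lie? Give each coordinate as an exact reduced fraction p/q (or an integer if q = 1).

B = (10/3, -8/3)

1. B_x = 10/3  [line 6·x + 2·y + -44/3 = 0 ∩ |BD|² = 2720/9]
2. B_y = -8/3  [line 6·x + 2·y + -44/3 = 0 ∩ |BD|² = 2720/9]
   → B = (10/3, -8/3)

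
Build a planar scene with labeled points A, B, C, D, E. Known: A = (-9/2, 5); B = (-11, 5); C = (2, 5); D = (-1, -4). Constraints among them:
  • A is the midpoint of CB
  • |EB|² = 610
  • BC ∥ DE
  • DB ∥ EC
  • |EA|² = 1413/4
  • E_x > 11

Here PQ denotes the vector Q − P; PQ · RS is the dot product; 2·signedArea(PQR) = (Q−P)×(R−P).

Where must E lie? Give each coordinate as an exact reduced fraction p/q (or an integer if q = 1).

1. E_x = 12  [DB ∥ EC ∩ BC ∥ DE]
2. E_y = -4  [DB ∥ EC ∩ BC ∥ DE]
   → E = (12, -4)

E = (12, -4)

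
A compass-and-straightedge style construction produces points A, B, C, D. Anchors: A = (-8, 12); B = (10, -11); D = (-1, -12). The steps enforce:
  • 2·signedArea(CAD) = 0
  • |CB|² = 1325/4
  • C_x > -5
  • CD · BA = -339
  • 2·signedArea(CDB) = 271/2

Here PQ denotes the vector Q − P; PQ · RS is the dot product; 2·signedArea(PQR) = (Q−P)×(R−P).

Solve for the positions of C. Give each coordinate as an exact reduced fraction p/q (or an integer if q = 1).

C = (-9/2, 0)

1. C_x = -9/2  [2·signedArea(CAD) = 0 ∩ CD · BA = -339]
2. C_y = 0  [2·signedArea(CAD) = 0 ∩ CD · BA = -339]
   → C = (-9/2, 0)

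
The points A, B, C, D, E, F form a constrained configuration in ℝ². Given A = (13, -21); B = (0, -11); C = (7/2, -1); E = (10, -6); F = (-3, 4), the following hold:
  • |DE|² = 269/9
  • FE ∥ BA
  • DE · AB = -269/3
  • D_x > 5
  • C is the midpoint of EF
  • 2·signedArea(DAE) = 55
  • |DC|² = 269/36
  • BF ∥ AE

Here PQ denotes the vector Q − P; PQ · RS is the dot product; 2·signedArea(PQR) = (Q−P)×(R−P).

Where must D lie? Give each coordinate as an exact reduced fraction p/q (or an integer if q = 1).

1. D_x = 17/3  [2·signedArea(DAE) = 55 ∩ DE · AB = -269/3]
2. D_y = -8/3  [2·signedArea(DAE) = 55 ∩ DE · AB = -269/3]
   → D = (17/3, -8/3)

D = (17/3, -8/3)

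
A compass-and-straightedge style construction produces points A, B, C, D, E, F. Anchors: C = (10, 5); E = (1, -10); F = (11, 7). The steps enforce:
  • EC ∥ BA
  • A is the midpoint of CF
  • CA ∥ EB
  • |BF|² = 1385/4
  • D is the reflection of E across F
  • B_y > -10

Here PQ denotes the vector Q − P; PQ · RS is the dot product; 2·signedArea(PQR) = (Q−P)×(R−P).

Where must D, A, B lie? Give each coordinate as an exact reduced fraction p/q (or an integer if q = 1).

A = (21/2, 6)
B = (3/2, -9)
D = (21, 24)

1. D_x = 21  [D is the reflection of E across F]
2. D_y = 24  [D is the reflection of E across F]
   → D = (21, 24)
3. A_x = 21/2  [A is the midpoint of CF]
4. A_y = 6  [A is the midpoint of CF]
   → A = (21/2, 6)
5. B_x = 3/2  [EC ∥ BA ∩ CA ∥ EB]
6. B_y = -9  [EC ∥ BA ∩ CA ∥ EB]
   → B = (3/2, -9)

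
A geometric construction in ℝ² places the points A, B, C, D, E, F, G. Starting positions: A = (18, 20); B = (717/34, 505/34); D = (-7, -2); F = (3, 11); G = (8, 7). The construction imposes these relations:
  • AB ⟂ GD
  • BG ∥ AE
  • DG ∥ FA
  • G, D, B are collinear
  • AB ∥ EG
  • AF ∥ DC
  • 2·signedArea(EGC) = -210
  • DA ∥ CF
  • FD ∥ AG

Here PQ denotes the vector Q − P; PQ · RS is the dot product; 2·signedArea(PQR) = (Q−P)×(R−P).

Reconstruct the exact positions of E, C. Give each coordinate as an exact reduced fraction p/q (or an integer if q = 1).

C = (-22, -11)
E = (167/34, 413/34)

1. E_x = 167/34  [AB ∥ EG ∩ BG ∥ AE]
2. E_y = 413/34  [AB ∥ EG ∩ BG ∥ AE]
   → E = (167/34, 413/34)
3. C_x = -22  [DA ∥ CF ∩ AF ∥ DC]
4. C_y = -11  [DA ∥ CF ∩ AF ∥ DC]
   → C = (-22, -11)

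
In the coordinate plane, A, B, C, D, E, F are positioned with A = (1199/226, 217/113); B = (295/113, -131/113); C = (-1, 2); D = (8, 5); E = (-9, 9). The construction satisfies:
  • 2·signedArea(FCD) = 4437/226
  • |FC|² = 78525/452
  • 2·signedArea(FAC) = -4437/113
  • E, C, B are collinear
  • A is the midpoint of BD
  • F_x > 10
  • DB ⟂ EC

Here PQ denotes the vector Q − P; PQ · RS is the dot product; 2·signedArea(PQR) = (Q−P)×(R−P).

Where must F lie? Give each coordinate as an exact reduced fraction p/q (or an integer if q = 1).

1. F_x = 2417/226  [2·signedArea(FAC) = -4437/113 ∩ 2·signedArea(FCD) = 4437/226]
2. F_y = 913/113  [2·signedArea(FAC) = -4437/113 ∩ 2·signedArea(FCD) = 4437/226]
   → F = (2417/226, 913/113)

F = (2417/226, 913/113)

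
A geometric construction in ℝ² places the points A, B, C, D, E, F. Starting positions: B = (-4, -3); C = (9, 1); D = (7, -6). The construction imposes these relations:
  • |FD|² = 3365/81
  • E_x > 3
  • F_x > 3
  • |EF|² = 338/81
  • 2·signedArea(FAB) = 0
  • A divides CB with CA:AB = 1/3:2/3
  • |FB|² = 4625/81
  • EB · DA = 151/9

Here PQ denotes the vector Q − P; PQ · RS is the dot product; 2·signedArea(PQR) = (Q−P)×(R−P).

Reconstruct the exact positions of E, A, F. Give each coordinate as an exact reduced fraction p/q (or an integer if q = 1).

1. A_x = 14/3  [A divides CB with CA:AB = 1/3:2/3]
2. A_y = -1/3  [A divides CB with CA:AB = 1/3:2/3]
   → A = (14/3, -1/3)
3. F_x = 29/9  [line 8/3·x + -26/3·y + -46/3 = 0 ∩ |FB|² = 4625/81]
4. F_y = -7/9  [line 8/3·x + -26/3·y + -46/3 = 0 ∩ |FB|² = 4625/81]
   → F = (29/9, -7/9)
5. E_x = 4  [line 7/3·x + -17/3·y + -220/9 = 0 ∩ |EF|² = 338/81]
6. E_y = -8/3  [line 7/3·x + -17/3·y + -220/9 = 0 ∩ |EF|² = 338/81]
   → E = (4, -8/3)

A = (14/3, -1/3)
E = (4, -8/3)
F = (29/9, -7/9)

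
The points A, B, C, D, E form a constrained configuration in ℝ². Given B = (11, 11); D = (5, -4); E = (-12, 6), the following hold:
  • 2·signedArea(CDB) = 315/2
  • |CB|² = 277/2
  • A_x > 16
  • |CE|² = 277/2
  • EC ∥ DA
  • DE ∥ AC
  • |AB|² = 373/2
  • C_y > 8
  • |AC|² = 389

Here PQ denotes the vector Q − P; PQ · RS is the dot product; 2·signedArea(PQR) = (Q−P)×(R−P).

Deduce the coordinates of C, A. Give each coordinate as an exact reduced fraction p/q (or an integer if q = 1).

1. C_x = -1/2  [line -15·x + 6·y + -117/2 = 0 ∩ |CE|² = 277/2]
2. C_y = 17/2  [line -15·x + 6·y + -117/2 = 0 ∩ |CE|² = 277/2]
   → C = (-1/2, 17/2)
3. A_x = 33/2  [DE ∥ AC ∩ EC ∥ DA]
4. A_y = -3/2  [DE ∥ AC ∩ EC ∥ DA]
   → A = (33/2, -3/2)

A = (33/2, -3/2)
C = (-1/2, 17/2)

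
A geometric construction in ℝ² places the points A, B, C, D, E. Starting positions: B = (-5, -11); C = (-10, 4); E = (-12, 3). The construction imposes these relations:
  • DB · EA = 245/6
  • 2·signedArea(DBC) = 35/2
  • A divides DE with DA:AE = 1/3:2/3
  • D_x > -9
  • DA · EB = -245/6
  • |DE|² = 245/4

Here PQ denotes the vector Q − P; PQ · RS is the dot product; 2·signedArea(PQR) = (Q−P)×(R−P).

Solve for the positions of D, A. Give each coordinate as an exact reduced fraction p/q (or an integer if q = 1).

1. D_x = -17/2  [line -15·x + -5·y + -295/2 = 0 ∩ |DE|² = 245/4]
2. D_y = -4  [line -15·x + -5·y + -295/2 = 0 ∩ |DE|² = 245/4]
   → D = (-17/2, -4)
3. A_x = -29/3  [DA · EB = -245/6 ∩ A divides DE with DA:AE = 1/3:2/3]
4. A_y = -5/3  [DA · EB = -245/6 ∩ A divides DE with DA:AE = 1/3:2/3]
   → A = (-29/3, -5/3)

A = (-29/3, -5/3)
D = (-17/2, -4)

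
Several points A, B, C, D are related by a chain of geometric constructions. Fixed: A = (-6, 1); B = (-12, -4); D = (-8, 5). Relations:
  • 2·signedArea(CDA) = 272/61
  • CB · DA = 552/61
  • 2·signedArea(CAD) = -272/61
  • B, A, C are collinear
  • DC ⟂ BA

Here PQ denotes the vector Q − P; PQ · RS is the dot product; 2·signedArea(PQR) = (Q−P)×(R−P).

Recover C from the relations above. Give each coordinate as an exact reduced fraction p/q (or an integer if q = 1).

1. C_x = -318/61  [B, A, C are collinear ∩ DC ⟂ BA]
2. C_y = 101/61  [B, A, C are collinear ∩ DC ⟂ BA]
   → C = (-318/61, 101/61)

C = (-318/61, 101/61)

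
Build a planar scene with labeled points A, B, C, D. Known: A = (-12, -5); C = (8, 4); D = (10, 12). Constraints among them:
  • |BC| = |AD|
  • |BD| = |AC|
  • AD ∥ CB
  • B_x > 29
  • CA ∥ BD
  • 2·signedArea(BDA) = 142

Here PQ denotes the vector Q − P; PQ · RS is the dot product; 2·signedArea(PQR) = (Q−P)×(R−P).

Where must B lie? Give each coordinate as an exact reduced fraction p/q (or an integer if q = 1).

B = (30, 21)

1. B_x = 30  [CA ∥ BD ∩ AD ∥ CB]
2. B_y = 21  [CA ∥ BD ∩ AD ∥ CB]
   → B = (30, 21)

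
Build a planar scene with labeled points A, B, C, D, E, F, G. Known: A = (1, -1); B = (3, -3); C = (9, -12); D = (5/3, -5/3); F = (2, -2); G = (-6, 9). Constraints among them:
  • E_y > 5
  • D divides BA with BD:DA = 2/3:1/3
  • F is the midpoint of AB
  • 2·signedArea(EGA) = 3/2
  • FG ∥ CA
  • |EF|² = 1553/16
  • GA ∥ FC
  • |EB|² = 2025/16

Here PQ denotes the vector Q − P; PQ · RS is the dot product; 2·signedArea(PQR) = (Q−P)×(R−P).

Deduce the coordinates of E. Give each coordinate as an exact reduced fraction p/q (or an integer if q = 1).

1. E_x = -15/4  [line 10·x + 7·y + -9/2 = 0 ∩ |EB|² = 2025/16]
2. E_y = 6  [line 10·x + 7·y + -9/2 = 0 ∩ |EB|² = 2025/16]
   → E = (-15/4, 6)

E = (-15/4, 6)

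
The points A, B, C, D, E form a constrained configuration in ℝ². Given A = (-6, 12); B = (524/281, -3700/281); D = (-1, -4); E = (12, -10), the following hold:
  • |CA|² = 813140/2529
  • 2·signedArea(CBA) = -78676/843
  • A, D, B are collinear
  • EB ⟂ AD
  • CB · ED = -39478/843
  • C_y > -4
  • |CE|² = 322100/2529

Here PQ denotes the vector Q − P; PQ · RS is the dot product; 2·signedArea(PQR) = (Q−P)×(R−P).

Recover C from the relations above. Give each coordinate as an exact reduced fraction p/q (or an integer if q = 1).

C = (2210/843, -1046/281)

1. C_x = 2210/843  [CB · ED = -39478/843 ∩ 2·signedArea(CBA) = -78676/843]
2. C_y = -1046/281  [CB · ED = -39478/843 ∩ 2·signedArea(CBA) = -78676/843]
   → C = (2210/843, -1046/281)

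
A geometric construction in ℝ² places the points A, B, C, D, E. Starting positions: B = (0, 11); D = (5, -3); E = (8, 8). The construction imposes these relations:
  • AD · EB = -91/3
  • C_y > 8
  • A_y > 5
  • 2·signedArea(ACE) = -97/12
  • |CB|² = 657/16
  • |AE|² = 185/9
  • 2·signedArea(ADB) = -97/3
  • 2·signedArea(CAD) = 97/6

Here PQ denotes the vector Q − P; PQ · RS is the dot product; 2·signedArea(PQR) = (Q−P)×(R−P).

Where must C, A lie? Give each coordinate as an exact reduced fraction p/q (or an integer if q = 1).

A = (13/3, 16/3)
C = (6, 35/4)

1. A_x = 13/3  [2·signedArea(ADB) = -97/3 ∩ AD · EB = -91/3]
2. A_y = 16/3  [2·signedArea(ADB) = -97/3 ∩ AD · EB = -91/3]
   → A = (13/3, 16/3)
3. C_x = 6  [2·signedArea(CAD) = 97/6 ∩ 2·signedArea(ACE) = -97/12]
4. C_y = 35/4  [2·signedArea(CAD) = 97/6 ∩ 2·signedArea(ACE) = -97/12]
   → C = (6, 35/4)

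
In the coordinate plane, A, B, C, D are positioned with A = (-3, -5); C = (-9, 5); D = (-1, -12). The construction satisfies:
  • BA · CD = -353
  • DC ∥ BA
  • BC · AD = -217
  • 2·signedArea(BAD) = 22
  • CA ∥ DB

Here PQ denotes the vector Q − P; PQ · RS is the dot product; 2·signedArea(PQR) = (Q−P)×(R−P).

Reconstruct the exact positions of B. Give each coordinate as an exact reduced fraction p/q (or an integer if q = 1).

B = (5, -22)

1. B_x = 5  [DC ∥ BA ∩ CA ∥ DB]
2. B_y = -22  [DC ∥ BA ∩ CA ∥ DB]
   → B = (5, -22)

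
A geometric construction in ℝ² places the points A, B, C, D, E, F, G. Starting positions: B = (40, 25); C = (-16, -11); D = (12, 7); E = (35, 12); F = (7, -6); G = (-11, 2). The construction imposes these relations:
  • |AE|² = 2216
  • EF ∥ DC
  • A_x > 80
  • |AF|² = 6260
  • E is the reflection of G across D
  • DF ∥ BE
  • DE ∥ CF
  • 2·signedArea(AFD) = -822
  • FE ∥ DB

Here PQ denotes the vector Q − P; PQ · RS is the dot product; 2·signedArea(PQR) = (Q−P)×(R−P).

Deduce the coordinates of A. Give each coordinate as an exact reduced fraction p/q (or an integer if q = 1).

1. A_x = 81  [line -13·x + 5·y + 943 = 0 ∩ |AF|² = 6260]
2. A_y = 22  [line -13·x + 5·y + 943 = 0 ∩ |AF|² = 6260]
   → A = (81, 22)

A = (81, 22)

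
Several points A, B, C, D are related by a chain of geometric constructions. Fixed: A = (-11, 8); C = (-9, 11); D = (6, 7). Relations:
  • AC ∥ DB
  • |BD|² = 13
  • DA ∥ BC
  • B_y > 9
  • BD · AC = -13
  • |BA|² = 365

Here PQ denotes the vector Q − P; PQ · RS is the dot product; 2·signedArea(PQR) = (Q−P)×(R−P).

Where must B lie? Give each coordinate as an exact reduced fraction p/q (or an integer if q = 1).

1. B_x = 8  [DA ∥ BC ∩ AC ∥ DB]
2. B_y = 10  [DA ∥ BC ∩ AC ∥ DB]
   → B = (8, 10)

B = (8, 10)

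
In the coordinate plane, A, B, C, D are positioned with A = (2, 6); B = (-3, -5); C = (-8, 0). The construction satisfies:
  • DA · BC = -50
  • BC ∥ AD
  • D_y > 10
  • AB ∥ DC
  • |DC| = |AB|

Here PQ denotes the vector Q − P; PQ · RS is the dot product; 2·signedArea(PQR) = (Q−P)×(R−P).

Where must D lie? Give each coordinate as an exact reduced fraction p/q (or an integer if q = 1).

D = (-3, 11)

1. D_x = -3  [AB ∥ DC ∩ BC ∥ AD]
2. D_y = 11  [AB ∥ DC ∩ BC ∥ AD]
   → D = (-3, 11)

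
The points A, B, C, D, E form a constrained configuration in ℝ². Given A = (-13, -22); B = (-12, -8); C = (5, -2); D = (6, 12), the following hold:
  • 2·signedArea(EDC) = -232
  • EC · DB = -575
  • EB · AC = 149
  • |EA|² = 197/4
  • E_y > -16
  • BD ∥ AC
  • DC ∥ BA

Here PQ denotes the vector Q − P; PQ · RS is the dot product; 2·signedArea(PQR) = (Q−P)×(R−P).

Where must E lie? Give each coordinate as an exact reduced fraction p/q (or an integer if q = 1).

E = (-25/2, -15)

1. E_x = -25/2  [EC · DB = -575 ∩ 2·signedArea(EDC) = -232]
2. E_y = -15  [EC · DB = -575 ∩ 2·signedArea(EDC) = -232]
   → E = (-25/2, -15)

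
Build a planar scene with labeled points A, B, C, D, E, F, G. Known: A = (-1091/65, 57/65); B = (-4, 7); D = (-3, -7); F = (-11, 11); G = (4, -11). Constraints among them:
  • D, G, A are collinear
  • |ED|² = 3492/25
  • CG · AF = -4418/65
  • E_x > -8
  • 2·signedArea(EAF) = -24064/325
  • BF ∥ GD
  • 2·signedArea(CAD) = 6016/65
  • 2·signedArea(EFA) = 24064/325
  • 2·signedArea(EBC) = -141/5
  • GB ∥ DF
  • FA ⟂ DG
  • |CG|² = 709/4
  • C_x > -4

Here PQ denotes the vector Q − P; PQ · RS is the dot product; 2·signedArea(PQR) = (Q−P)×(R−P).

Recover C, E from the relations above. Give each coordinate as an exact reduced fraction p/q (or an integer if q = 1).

C = (-7/2, 0)
E = (-39/5, 19/5)

1. E_x = -39/5  [line -658/65·x + 376/65·y + -32806/325 = 0 ∩ |ED|² = 3492/25]
2. E_y = 19/5  [line -658/65·x + 376/65·y + -32806/325 = 0 ∩ |ED|² = 3492/25]
   → E = (-39/5, 19/5)
3. C_x = -7/2  [CG · AF = -4418/65 ∩ 2·signedArea(EBC) = -141/5]
4. C_y = 0  [CG · AF = -4418/65 ∩ 2·signedArea(EBC) = -141/5]
   → C = (-7/2, 0)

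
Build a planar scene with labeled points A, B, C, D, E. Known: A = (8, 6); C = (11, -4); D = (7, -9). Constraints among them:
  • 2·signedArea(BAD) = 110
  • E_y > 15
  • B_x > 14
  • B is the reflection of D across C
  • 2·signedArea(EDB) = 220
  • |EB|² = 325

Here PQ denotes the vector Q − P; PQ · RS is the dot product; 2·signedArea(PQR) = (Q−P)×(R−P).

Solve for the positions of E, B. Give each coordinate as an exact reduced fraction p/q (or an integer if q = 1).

B = (15, 1)
E = (5, 16)

1. B_x = 15  [B is the reflection of D across C]
2. B_y = 1  [B is the reflection of D across C]
   → B = (15, 1)
3. E_x = 5  [line -10·x + 8·y + -78 = 0 ∩ |EB|² = 325]
4. E_y = 16  [line -10·x + 8·y + -78 = 0 ∩ |EB|² = 325]
   → E = (5, 16)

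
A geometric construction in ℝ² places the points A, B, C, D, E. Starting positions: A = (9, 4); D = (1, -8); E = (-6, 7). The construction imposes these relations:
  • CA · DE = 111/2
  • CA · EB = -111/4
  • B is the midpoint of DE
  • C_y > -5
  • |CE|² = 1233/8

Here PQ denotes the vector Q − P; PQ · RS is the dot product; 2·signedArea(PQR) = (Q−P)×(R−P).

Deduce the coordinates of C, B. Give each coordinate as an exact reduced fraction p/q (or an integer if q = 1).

1. C_x = -3/4  [line 7·x + -15·y + -117/2 = 0 ∩ |CE|² = 1233/8]
2. C_y = -17/4  [line 7·x + -15·y + -117/2 = 0 ∩ |CE|² = 1233/8]
   → C = (-3/4, -17/4)
3. B_x = -5/2  [CA · EB = -111/4 ∩ B is the midpoint of DE]
4. B_y = -1/2  [CA · EB = -111/4 ∩ B is the midpoint of DE]
   → B = (-5/2, -1/2)

B = (-5/2, -1/2)
C = (-3/4, -17/4)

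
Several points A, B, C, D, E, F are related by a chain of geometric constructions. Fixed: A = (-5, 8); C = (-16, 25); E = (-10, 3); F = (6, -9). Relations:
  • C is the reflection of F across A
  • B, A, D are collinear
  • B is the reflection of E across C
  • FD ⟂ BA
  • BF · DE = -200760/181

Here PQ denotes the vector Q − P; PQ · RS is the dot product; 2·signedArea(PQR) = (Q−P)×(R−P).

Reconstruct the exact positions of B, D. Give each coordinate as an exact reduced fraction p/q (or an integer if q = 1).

1. B_x = -22  [B is the reflection of E across C]
2. B_y = 47  [B is the reflection of E across C]
   → B = (-22, 47)
3. D_x = 540/181  [B, A, D are collinear ∩ FD ⟂ BA]
4. D_y = -1867/181  [B, A, D are collinear ∩ FD ⟂ BA]
   → D = (540/181, -1867/181)

B = (-22, 47)
D = (540/181, -1867/181)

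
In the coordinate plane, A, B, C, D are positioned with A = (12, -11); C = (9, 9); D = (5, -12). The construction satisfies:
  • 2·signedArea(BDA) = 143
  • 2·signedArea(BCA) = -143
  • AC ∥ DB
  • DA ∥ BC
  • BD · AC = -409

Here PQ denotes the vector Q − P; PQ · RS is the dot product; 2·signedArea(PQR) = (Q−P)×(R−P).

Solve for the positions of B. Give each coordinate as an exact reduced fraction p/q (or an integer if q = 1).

1. B_x = 2  [DA ∥ BC ∩ AC ∥ DB]
2. B_y = 8  [DA ∥ BC ∩ AC ∥ DB]
   → B = (2, 8)

B = (2, 8)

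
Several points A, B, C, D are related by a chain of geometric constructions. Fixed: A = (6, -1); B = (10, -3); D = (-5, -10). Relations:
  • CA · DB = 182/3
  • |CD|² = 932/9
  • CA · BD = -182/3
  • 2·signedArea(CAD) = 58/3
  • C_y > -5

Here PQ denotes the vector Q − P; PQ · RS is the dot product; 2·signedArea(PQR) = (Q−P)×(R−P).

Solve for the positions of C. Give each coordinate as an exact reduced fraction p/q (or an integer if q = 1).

C = (11/3, -14/3)

1. C_x = 11/3  [CA · BD = -182/3 ∩ 2·signedArea(CAD) = 58/3]
2. C_y = -14/3  [CA · BD = -182/3 ∩ 2·signedArea(CAD) = 58/3]
   → C = (11/3, -14/3)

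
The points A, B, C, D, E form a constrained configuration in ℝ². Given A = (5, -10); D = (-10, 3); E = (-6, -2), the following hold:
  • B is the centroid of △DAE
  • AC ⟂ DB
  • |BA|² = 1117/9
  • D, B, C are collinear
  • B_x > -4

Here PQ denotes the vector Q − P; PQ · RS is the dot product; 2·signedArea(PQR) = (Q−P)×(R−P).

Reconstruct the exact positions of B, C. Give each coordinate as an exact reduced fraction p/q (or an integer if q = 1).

1. B_x = -11/3  [B is the centroid of △DAE]
2. B_y = -3  [B is the centroid of △DAE]
   → B = (-11/3, -3)
3. C_x = 3011/685  [D, B, C are collinear ∩ AC ⟂ DB]
4. C_y = -7287/685  [D, B, C are collinear ∩ AC ⟂ DB]
   → C = (3011/685, -7287/685)

B = (-11/3, -3)
C = (3011/685, -7287/685)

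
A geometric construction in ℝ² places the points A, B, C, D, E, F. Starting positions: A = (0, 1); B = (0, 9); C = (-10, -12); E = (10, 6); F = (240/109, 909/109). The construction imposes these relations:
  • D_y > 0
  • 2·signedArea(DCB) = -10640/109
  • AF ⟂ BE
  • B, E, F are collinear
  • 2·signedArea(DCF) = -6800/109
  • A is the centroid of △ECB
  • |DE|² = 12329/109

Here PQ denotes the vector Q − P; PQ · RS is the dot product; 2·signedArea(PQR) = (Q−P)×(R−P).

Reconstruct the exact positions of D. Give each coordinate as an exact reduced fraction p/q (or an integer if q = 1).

1. D_x = 80/109  [2·signedArea(DCB) = -10640/109 ∩ 2·signedArea(DCF) = -6800/109]
2. D_y = 85/109  [2·signedArea(DCB) = -10640/109 ∩ 2·signedArea(DCF) = -6800/109]
   → D = (80/109, 85/109)

D = (80/109, 85/109)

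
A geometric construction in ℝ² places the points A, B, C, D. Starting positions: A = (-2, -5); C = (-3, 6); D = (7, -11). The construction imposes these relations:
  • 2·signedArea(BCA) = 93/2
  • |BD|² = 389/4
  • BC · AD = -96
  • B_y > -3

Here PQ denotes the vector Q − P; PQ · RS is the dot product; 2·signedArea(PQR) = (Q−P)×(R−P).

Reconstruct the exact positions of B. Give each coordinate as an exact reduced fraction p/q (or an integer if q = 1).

1. B_x = 2  [2·signedArea(BCA) = 93/2 ∩ BC · AD = -96]
2. B_y = -5/2  [2·signedArea(BCA) = 93/2 ∩ BC · AD = -96]
   → B = (2, -5/2)

B = (2, -5/2)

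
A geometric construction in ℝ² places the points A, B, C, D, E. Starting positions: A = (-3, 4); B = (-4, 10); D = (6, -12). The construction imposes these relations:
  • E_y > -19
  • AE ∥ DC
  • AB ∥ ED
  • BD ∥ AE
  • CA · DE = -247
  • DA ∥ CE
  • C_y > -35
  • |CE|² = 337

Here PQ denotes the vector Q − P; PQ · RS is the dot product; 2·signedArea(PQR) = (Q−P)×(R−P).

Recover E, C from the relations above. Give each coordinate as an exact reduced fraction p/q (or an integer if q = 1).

1. E_x = 7  [AB ∥ ED ∩ BD ∥ AE]
2. E_y = -18  [AB ∥ ED ∩ BD ∥ AE]
   → E = (7, -18)
3. C_x = 16  [DA ∥ CE ∩ AE ∥ DC]
4. C_y = -34  [DA ∥ CE ∩ AE ∥ DC]
   → C = (16, -34)

C = (16, -34)
E = (7, -18)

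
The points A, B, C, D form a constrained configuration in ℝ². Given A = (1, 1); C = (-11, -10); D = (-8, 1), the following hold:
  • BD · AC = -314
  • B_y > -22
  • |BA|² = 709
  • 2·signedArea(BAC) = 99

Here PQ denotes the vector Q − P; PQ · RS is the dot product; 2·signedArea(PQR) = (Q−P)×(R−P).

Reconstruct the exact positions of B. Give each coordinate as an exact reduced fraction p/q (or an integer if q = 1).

1. B_x = -14  [2·signedArea(BAC) = 99 ∩ BD · AC = -314]
2. B_y = -21  [2·signedArea(BAC) = 99 ∩ BD · AC = -314]
   → B = (-14, -21)

B = (-14, -21)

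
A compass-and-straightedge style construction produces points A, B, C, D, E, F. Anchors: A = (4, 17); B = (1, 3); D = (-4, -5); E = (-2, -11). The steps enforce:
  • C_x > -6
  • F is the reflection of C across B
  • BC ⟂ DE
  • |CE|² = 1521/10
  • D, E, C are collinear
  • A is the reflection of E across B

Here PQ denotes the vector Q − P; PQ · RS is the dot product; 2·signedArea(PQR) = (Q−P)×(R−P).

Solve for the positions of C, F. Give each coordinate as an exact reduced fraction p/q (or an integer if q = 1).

1. C_x = -59/10  [D, E, C are collinear ∩ BC ⟂ DE]
2. C_y = 7/10  [D, E, C are collinear ∩ BC ⟂ DE]
   → C = (-59/10, 7/10)
3. F_x = 79/10  [F is the reflection of C across B]
4. F_y = 53/10  [F is the reflection of C across B]
   → F = (79/10, 53/10)

C = (-59/10, 7/10)
F = (79/10, 53/10)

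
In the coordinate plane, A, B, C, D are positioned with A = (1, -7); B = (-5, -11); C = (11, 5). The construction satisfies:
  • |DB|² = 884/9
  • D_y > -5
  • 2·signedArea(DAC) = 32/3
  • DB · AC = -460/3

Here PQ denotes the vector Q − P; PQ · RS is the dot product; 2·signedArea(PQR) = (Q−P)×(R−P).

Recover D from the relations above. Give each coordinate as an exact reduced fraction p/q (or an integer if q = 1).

1. D_x = 7/3  [2·signedArea(DAC) = 32/3 ∩ DB · AC = -460/3]
2. D_y = -13/3  [2·signedArea(DAC) = 32/3 ∩ DB · AC = -460/3]
   → D = (7/3, -13/3)

D = (7/3, -13/3)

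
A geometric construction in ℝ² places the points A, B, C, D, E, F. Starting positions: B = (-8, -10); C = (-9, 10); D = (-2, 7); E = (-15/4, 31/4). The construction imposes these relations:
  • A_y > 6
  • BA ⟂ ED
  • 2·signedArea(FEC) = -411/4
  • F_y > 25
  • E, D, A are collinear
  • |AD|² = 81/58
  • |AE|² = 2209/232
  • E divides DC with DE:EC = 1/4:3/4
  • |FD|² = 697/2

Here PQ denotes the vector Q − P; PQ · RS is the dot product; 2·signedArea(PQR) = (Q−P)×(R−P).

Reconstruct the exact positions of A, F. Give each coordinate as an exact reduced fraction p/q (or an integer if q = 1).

A = (-53/58, 379/58)
F = (1/2, 51/2)

1. A_x = -53/58  [E, D, A are collinear ∩ BA ⟂ ED]
2. A_y = 379/58  [E, D, A are collinear ∩ BA ⟂ ED]
   → A = (-53/58, 379/58)
3. F_x = 1/2  [line -9/4·x + -21/4·y + 135 = 0 ∩ |FD|² = 697/2]
4. F_y = 51/2  [line -9/4·x + -21/4·y + 135 = 0 ∩ |FD|² = 697/2]
   → F = (1/2, 51/2)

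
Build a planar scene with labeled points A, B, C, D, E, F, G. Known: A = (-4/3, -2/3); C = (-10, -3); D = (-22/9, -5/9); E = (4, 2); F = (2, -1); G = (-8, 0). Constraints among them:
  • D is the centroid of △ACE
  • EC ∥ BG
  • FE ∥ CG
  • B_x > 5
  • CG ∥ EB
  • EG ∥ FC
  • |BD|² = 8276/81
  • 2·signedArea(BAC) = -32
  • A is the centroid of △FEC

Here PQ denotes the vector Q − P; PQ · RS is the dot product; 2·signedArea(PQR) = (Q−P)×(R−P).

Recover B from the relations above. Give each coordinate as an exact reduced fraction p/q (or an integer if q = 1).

B = (6, 5)

1. B_x = 6  [EC ∥ BG ∩ CG ∥ EB]
2. B_y = 5  [EC ∥ BG ∩ CG ∥ EB]
   → B = (6, 5)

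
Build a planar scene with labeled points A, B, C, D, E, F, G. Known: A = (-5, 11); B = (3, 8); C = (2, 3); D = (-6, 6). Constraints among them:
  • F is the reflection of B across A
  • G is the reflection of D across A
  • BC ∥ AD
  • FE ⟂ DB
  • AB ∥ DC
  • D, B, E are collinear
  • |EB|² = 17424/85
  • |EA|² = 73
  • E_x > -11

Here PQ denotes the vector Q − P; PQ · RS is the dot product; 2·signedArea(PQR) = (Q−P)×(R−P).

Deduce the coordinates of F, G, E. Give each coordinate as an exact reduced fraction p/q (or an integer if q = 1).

1. F_x = -13  [F is the reflection of B across A]
2. F_y = 14  [F is the reflection of B across A]
   → F = (-13, 14)
3. G_x = -4  [G is the reflection of D across A]
4. G_y = 16  [G is the reflection of D across A]
   → G = (-4, 16)
5. E_x = -933/85  [D, B, E are collinear ∩ FE ⟂ DB]
6. E_y = 416/85  [D, B, E are collinear ∩ FE ⟂ DB]
   → E = (-933/85, 416/85)

E = (-933/85, 416/85)
F = (-13, 14)
G = (-4, 16)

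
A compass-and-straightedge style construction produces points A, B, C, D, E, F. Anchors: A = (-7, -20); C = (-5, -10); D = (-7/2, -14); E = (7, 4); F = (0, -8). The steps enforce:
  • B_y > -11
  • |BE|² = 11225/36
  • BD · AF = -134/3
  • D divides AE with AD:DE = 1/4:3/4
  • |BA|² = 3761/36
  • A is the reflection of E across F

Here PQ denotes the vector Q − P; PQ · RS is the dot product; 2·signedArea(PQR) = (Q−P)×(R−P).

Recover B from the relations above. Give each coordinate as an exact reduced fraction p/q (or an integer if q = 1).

B = (-17/6, -32/3)

1. B_x = -17/6  [line -7·x + -12·y + -887/6 = 0 ∩ |BA|² = 3761/36]
2. B_y = -32/3  [line -7·x + -12·y + -887/6 = 0 ∩ |BA|² = 3761/36]
   → B = (-17/6, -32/3)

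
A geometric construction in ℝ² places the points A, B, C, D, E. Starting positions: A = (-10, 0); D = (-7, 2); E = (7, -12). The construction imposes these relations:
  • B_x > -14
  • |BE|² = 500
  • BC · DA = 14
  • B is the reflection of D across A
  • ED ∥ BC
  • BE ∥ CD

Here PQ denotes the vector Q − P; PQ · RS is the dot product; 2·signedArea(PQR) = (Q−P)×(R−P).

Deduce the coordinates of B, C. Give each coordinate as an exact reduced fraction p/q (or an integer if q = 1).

B = (-13, -2)
C = (-27, 12)

1. B_x = -13  [B is the reflection of D across A]
2. B_y = -2  [B is the reflection of D across A]
   → B = (-13, -2)
3. C_x = -27  [BE ∥ CD ∩ ED ∥ BC]
4. C_y = 12  [BE ∥ CD ∩ ED ∥ BC]
   → C = (-27, 12)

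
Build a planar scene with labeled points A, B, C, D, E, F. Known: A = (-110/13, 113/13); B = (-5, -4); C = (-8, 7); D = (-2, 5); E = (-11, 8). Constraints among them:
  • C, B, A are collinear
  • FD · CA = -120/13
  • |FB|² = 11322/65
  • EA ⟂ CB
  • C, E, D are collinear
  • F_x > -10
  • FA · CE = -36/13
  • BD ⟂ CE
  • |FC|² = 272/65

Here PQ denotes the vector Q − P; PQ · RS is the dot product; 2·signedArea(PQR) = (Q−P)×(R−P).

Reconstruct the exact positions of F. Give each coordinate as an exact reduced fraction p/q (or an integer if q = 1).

1. F_x = -616/65  [FA · CE = -36/13 ∩ FD · CA = -120/13]
2. F_y = 547/65  [FA · CE = -36/13 ∩ FD · CA = -120/13]
   → F = (-616/65, 547/65)

F = (-616/65, 547/65)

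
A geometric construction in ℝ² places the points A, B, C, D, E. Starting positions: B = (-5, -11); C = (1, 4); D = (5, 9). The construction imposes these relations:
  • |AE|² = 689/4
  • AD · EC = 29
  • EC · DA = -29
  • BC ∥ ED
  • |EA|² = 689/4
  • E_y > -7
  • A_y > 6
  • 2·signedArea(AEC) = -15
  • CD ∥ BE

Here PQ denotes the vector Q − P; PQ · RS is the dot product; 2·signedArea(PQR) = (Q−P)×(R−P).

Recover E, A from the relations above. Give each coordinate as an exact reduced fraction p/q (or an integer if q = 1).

A = (3, 13/2)
E = (-1, -6)

1. E_x = -1  [BC ∥ ED ∩ CD ∥ BE]
2. E_y = -6  [BC ∥ ED ∩ CD ∥ BE]
   → E = (-1, -6)
3. A_x = 3  [AD · EC = 29 ∩ 2·signedArea(AEC) = -15]
4. A_y = 13/2  [AD · EC = 29 ∩ 2·signedArea(AEC) = -15]
   → A = (3, 13/2)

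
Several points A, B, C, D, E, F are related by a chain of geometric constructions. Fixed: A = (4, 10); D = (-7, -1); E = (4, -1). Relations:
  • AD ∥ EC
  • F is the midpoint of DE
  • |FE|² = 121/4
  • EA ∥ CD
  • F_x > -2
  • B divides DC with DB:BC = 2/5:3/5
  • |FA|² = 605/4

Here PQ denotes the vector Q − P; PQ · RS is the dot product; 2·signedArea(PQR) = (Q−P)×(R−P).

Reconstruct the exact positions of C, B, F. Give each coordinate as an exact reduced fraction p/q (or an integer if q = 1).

B = (-7, -27/5)
C = (-7, -12)
F = (-3/2, -1)

1. C_x = -7  [EA ∥ CD ∩ AD ∥ EC]
2. C_y = -12  [EA ∥ CD ∩ AD ∥ EC]
   → C = (-7, -12)
3. B_x = -7  [B divides DC with DB:BC = 2/5:3/5]
4. B_y = -27/5  [B divides DC with DB:BC = 2/5:3/5]
   → B = (-7, -27/5)
5. F_x = -3/2  [F is the midpoint of DE]
6. F_y = -1  [F is the midpoint of DE]
   → F = (-3/2, -1)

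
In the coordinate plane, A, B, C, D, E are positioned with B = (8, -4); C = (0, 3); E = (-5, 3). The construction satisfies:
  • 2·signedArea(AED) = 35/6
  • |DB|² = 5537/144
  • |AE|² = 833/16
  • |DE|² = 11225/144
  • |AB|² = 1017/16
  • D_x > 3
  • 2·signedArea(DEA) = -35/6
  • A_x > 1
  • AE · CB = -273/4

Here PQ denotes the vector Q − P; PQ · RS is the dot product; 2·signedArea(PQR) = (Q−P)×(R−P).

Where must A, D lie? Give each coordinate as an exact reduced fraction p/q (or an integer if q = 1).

A = (2, 5/4)
D = (10/3, 1/12)

1. A_x = 2  [line -8·x + 7·y + 29/4 = 0 ∩ |AB|² = 1017/16]
2. A_y = 5/4  [line -8·x + 7·y + 29/4 = 0 ∩ |AB|² = 1017/16]
   → A = (2, 5/4)
3. D_x = 10/3  [line 7/4·x + 7·y + -77/12 = 0 ∩ |DE|² = 11225/144]
4. D_y = 1/12  [line 7/4·x + 7·y + -77/12 = 0 ∩ |DE|² = 11225/144]
   → D = (10/3, 1/12)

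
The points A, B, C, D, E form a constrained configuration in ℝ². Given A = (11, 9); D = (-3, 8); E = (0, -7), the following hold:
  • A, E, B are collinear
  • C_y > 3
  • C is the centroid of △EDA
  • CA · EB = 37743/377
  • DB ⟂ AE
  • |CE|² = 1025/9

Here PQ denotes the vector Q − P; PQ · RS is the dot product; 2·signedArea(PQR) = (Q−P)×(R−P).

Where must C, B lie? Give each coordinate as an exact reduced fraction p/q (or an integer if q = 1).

1. C_x = 8/3  [C is the centroid of △EDA]
2. C_y = 10/3  [C is the centroid of △EDA]
   → C = (8/3, 10/3)
3. B_x = 2277/377  [A, E, B are collinear ∩ DB ⟂ AE]
4. B_y = 673/377  [A, E, B are collinear ∩ DB ⟂ AE]
   → B = (2277/377, 673/377)

B = (2277/377, 673/377)
C = (8/3, 10/3)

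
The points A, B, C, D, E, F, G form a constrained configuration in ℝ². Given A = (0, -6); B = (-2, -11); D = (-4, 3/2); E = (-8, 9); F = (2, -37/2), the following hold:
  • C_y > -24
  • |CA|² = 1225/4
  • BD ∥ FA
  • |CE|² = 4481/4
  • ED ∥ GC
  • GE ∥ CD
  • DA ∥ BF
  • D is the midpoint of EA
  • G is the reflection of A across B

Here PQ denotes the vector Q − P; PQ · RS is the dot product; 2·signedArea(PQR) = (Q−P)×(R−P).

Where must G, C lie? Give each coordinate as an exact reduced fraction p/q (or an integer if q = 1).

1. G_x = -4  [G is the reflection of A across B]
2. G_y = -16  [G is the reflection of A across B]
   → G = (-4, -16)
3. C_x = 0  [GE ∥ CD ∩ ED ∥ GC]
4. C_y = -47/2  [GE ∥ CD ∩ ED ∥ GC]
   → C = (0, -47/2)

C = (0, -47/2)
G = (-4, -16)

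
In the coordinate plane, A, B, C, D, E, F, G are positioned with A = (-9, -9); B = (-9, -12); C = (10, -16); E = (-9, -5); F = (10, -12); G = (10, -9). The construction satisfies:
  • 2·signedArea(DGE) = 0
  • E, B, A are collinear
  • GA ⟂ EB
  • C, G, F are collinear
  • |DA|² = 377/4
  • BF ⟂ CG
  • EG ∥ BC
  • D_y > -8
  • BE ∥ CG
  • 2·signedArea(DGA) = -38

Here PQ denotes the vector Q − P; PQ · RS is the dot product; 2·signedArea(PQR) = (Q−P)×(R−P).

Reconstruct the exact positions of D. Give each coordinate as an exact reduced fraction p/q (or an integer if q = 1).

D = (1/2, -7)

1. D_x = 1/2  [2·signedArea(DGE) = 0 ∩ 2·signedArea(DGA) = -38]
2. D_y = -7  [2·signedArea(DGE) = 0 ∩ 2·signedArea(DGA) = -38]
   → D = (1/2, -7)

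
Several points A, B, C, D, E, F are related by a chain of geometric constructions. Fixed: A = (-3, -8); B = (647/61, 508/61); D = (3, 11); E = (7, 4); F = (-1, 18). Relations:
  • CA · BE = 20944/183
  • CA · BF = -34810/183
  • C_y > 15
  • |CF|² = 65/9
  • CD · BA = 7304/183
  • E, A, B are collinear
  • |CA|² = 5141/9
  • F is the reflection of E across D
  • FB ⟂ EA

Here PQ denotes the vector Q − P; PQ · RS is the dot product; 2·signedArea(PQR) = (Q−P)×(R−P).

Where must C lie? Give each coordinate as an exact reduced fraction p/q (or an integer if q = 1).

C = (1/3, 47/3)

1. C_x = 1/3  [CA · BF = -34810/183 ∩ CD · BA = 7304/183]
2. C_y = 47/3  [CA · BF = -34810/183 ∩ CD · BA = 7304/183]
   → C = (1/3, 47/3)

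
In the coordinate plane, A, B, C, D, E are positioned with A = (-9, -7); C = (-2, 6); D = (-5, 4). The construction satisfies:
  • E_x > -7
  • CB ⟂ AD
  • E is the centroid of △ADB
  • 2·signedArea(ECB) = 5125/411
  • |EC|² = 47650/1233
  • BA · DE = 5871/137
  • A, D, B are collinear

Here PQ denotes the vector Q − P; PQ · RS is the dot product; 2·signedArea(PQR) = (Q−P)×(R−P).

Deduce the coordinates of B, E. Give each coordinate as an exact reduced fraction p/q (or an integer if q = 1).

1. B_x = -549/137  [A, D, B are collinear ∩ CB ⟂ AD]
2. B_y = 922/137  [A, D, B are collinear ∩ CB ⟂ AD]
   → B = (-549/137, 922/137)
3. E_x = -2467/411  [E is the centroid of △ADB]
4. E_y = 511/411  [E is the centroid of △ADB]
   → E = (-2467/411, 511/411)

B = (-549/137, 922/137)
E = (-2467/411, 511/411)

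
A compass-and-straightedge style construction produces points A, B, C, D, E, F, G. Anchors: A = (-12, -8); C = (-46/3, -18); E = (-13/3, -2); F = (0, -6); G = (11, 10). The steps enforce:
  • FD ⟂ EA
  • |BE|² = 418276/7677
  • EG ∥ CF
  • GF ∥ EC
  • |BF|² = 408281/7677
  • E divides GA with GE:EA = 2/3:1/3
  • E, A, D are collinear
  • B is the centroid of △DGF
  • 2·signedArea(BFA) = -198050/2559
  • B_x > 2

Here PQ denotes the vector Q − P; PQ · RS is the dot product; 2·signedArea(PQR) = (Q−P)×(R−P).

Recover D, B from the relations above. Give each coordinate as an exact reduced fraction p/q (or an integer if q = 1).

1. D_x = -3060/853  [E, A, D are collinear ∩ FD ⟂ EA]
2. D_y = -1208/853  [E, A, D are collinear ∩ FD ⟂ EA]
   → D = (-3060/853, -1208/853)
3. B_x = 6323/2559  [B is the centroid of △DGF]
4. B_y = 2204/2559  [B is the centroid of △DGF]
   → B = (6323/2559, 2204/2559)

B = (6323/2559, 2204/2559)
D = (-3060/853, -1208/853)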